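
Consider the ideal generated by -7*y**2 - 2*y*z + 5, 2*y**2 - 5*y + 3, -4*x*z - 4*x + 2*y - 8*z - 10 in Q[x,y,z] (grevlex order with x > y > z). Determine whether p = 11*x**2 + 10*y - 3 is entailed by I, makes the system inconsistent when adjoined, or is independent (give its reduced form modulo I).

11*x**2 + 10*y - 3 is independent of I; its normal form modulo I is 11*x**2 - 60/31*z + 157/31.

First compute the reduced Gröbner basis of I by Buchberger's algorithm.
f_1 = -7*y**2 - 2*y*z + 5, LT = y**2.
f_2 = 2*y**2 - 5*y + 3, LT = y**2.
f_3 = -4*x*z - 4*x + 2*y - 8*z - 10, LT = x*z.

S(f_1,f_2): lcm = y**2. S = 2/7*y*z + 5/2*y - 31/14.
  leading term y*z: no divisor's leading term divides it; move 2/7*y*z to the remainder.
  leading term y: no divisor's leading term divides it; move 5/2*y to the remainder.
  leading term 1: no divisor's leading term divides it; move -31/14 to the remainder.
  remainder 2/7*y*z + 5/2*y - 31/14 ≠ 0; add h_4 = 2/7*y*z + 5/2*y - 31/14 to the basis.

S(f_1,h_4): lcm = y**2*z. S = 2/7*y*z**2 - 35/4*y**2 + 31/4*y - 5/7*z.
  leading term y*z**2: subtract (z)·h_4 from 2/7*y*z**2 - 35/4*y**2 + 31/4*y - 5/7*z → -35/4*y**2 - 5/2*y*z + 31/4*y + 3/2*z
  leading term y**2: subtract (5/4)·f_1 from -35/4*y**2 - 5/2*y*z + 31/4*y + 3/2*z → 31/4*y + 3/2*z - 25/4
  leading term y: no divisor's leading term divides it; move 31/4*y to the remainder.
  leading term z: no divisor's leading term divides it; move 3/2*z to the remainder.
  leading term 1: no divisor's leading term divides it; move -25/4 to the remainder.
  remainder 31/4*y + 3/2*z - 25/4 ≠ 0; add h_5 = 31/4*y + 3/2*z - 25/4 to the basis.

S(h_4,h_5): lcm = y*z. S = -6/31*z**2 + 35/4*y + 25/31*z - 31/4.
  leading term z**2: no divisor's leading term divides it; move -6/31*z**2 to the remainder.
  leading term y: subtract (35/31)·h_5 from 35/4*y + 25/31*z - 31/4 → -55/62*z - 43/62
  leading term z: no divisor's leading term divides it; move -55/62*z to the remainder.
  leading term 1: no divisor's leading term divides it; move -43/62 to the remainder.
  remainder -6/31*z**2 - 55/62*z - 43/62 ≠ 0; add h_6 = -6/31*z**2 - 55/62*z - 43/62 to the basis.

The other S-polynomials (S(f_1,f_3), S(f_2,f_3), S(f_2,h_4), S(f_3,h_4), S(f_1,h_5), S(f_2,h_5), S(f_3,h_5), S(f_1,h_6), S(f_2,h_6), S(f_3,h_6), S(h_4,h_6), S(h_5,h_6)) all reduce to 0 modulo the current basis, so we have a Gröbner basis.
Inter-reduce: drop elements whose leading term is divisible by another's, tail-reduce, and make monic.
Reduced Gröbner basis: {x*z + x + 65/31*z + 65/31, z**2 + 55/12*z + 43/12, y + 6/31*z - 25/31}.
Label its elements g_1 = x*z + x + 65/31*z + 65/31, g_2 = z**2 + 55/12*z + 43/12, g_3 = y + 6/31*z - 25/31.

Reduce p = 11*x**2 + 10*y - 3 modulo G:
  leading term x**2: no divisor's leading term divides it; move 11*x**2 to the remainder.
  leading term y: subtract (10)·g_3 from 10*y - 3 → -60/31*z + 157/31
  leading term z: no divisor's leading term divides it; move -60/31*z to the remainder.
  leading term 1: no divisor's leading term divides it; move 157/31 to the remainder.
  normal form = 11*x**2 - 60/31*z + 157/31.
The normal form is nonzero, so p ∉ I. Since p minus its normal form lies in I, I + (p) = I + (r) where r = 11*x**2 - 60/31*z + 157/31; decide whether this ideal is the whole ring.
Run Buchberger on G together with r (pairs among the g_i already reduce to 0 since G is a Gröbner basis):
g_1 = x*z + x + 65/31*z + 65/31, LT = x*z.
g_2 = z**2 + 55/12*z + 43/12, LT = z**2.
g_3 = y + 6/31*z - 25/31, LT = y.
r = 11*x**2 - 60/31*z + 157/31, LT = x**2.

S(g_1,r): lcm = x**2*z. S = x**2 + 65/31*x*z + 60/341*z**2 + 65/31*x - 157/341*z.
  leading term x**2: subtract (1/11)·r from x**2 + 65/31*x*z + 60/341*z**2 + 65/31*x - 157/341*z → 65/31*x*z + 60/341*z**2 + 65/31*x - 97/341*z - 157/341
  leading term x*z: subtract (65/31)·g_1 from 65/31*x*z + 60/341*z**2 + 65/31*x - 97/341*z - 157/341 → 60/341*z**2 - 49482/10571*z - 51342/10571
  leading term z**2: subtract (60/341)·g_2 from 60/341*z**2 - 49482/10571*z - 51342/10571 → -58007/10571*z - 58007/10571
  leading term z: no divisor's leading term divides it; move -58007/10571*z to the remainder.
  leading term 1: no divisor's leading term divides it; move -58007/10571 to the remainder.
  remainder -58007/10571*z - 58007/10571 ≠ 0; add m_5 = -58007/10571*z - 58007/10571 to the basis.

The other S-polynomials (S(g_1,g_2), S(g_1,g_3), S(g_2,g_3), S(g_2,r), S(g_3,r), S(g_1,m_5), S(g_2,m_5), S(g_3,m_5), S(r,m_5)) all reduce to 0 modulo the current basis, so we have a Gröbner basis.
Inter-reduce: drop elements whose leading term is divisible by another's, tail-reduce, and make monic.
Reduced Gröbner basis: {x**2 + 7/11, y - 1, z + 1}.
The reduced Gröbner basis of I + (p) is {x**2 + 7/11, y - 1, z + 1} ≠ {1}, a proper ideal, so the enlarged system stays consistent: p is independent of I, with normal form 11*x**2 - 60/31*z + 157/31.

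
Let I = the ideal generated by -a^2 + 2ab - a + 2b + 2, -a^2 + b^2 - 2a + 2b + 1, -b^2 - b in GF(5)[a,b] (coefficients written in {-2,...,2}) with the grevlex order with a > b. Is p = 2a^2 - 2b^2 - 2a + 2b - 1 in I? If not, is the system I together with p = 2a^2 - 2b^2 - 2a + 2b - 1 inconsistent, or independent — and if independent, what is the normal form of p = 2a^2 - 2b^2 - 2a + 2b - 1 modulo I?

2a^2 - 2b^2 - 2a + 2b - 1 lies in I (it reduces to 0).

First compute the reduced Gröbner basis of I by Buchberger's algorithm.
f_1 = -a^2 + 2ab - a + 2b + 2, LT = a^2.
f_2 = -a^2 + b^2 - 2a + 2b + 1, LT = a^2.
f_3 = -b^2 - b, LT = b^2.

S(f_1,f_2): lcm = a^2. S = -2ab + b^2 - a - 1.
  reduce S modulo (f_1, f_2, f_3):
  remainder -2ab - a - b - 1 ≠ 0; add h_4 = -2ab - a - b - 1 to the basis.

S(f_1,h_4): lcm = a^2b. S = -2ab^2 + 2a^2 - 2ab - 2b^2 + 2a - 2b.
  reduce S modulo (f_1, f_2, f_3, h_4):
  remainder -2a + 2b + 2 ≠ 0; add h_5 = -2a + 2b + 2 to the basis.

S(f_2,h_4): lcm = a^2b. S = -b^3 + 2a^2 - ab - 2b^2 + 2a - b.
  reduce S modulo (f_1, f_2, f_3, h_4, h_5):
  remainder b + 1 ≠ 0; add h_6 = b + 1 to the basis.

The other S-polynomials (S(f_1,f_3), S(f_2,f_3), S(f_3,h_4), S(f_1,h_5), S(f_2,h_5), S(f_3,h_5), S(h_4,h_5), S(f_1,h_6), S(f_2,h_6), S(f_3,h_6), S(h_4,h_6), S(h_5,h_6)) all reduce to 0 modulo the current basis, so we have a Gröbner basis.
Inter-reduce: drop elements whose leading term is divisible by another's, tail-reduce, and make monic.
Reduced Gröbner basis: {a, b + 1}.
Label its elements g_1 = a, g_2 = b + 1.

Reduce p = 2a^2 - 2b^2 - 2a + 2b - 1 modulo G:
  leading term a^2: subtract (2a)·g_1 from 2a^2 - 2b^2 - 2a + 2b - 1 → -2b^2 - 2a + 2b - 1
  leading term b^2: subtract (-2b)·g_2 from -2b^2 - 2a + 2b - 1 → -2a - b - 1
  leading term a: subtract (-2)·g_1 from -2a - b - 1 → -b - 1
  leading term b: subtract (-1)·g_2 from -b - 1 → 0
  normal form = 0.
Since the normal form is 0, p ∈ I.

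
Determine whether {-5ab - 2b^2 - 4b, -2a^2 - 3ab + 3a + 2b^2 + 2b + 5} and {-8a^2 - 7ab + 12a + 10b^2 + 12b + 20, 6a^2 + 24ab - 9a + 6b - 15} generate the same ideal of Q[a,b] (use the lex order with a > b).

Since reduced Gröbner bases are canonical representatives of ideals under a given ordering, it suffices to compute and compare them.
Buchberger on the first generating set:
f_1 = -5ab - 2b^2 - 4b, LT = ab.
f_2 = -2a^2 - 3ab + 3a + 2b^2 + 2b + 5, LT = a^2.

S(f_1,f_2): lcm = a^2b. S = -11/10ab^2 + 23/10ab + b^3 + b^2 + 5/2b.
  leading term ab^2: subtract (11/50b)·f_1 from -11/10ab^2 + 23/10ab + b^3 + b^2 + 5/2b → 23/10ab + 36/25b^3 + 47/25b^2 + 5/2b
  leading term ab: subtract (-23/50)·f_1 from 23/10ab + 36/25b^3 + 47/25b^2 + 5/2b → 36/25b^3 + 24/25b^2 + 33/50b
  leading term b^3: no divisor's leading term divides it; move 36/25b^3 to the remainder.
  leading term b^2: no divisor's leading term divides it; move 24/25b^2 to the remainder.
  leading term b: no divisor's leading term divides it; move 33/50b to the remainder.
  remainder 36/25b^3 + 24/25b^2 + 33/50b ≠ 0; add g_3 = 36/25b^3 + 24/25b^2 + 33/50b to the basis.

The other S-polynomials (S(f_1,g_3), S(f_2,g_3)) all reduce to 0 modulo the current basis, so we have a Gröbner basis.
Inter-reduce: drop elements whose leading term is divisible by another's, tail-reduce, and make monic.
Reduced Gröbner basis: {a^2 - 3/2a - 8/5b^2 - 11/5b - 5/2, ab + 2/5b^2 + 4/5b, b^3 + 2/3b^2 + 11/24b}.

Buchberger on the second generating set:
h_1 = -8a^2 - 7ab + 12a + 10b^2 + 12b + 20, LT = a^2.
h_2 = 6a^2 + 24ab - 9a + 6b - 15, LT = a^2.

S(h_1,h_2): lcm = a^2. S = -25/8ab - 5/4b^2 - 5/2b.
  leading term ab: no divisor's leading term divides it; move -25/8ab to the remainder.
  leading term b^2: no divisor's leading term divides it; move -5/4b^2 to the remainder.
  leading term b: no divisor's leading term divides it; move -5/2b to the remainder.
  remainder -25/8ab - 5/4b^2 - 5/2b ≠ 0; add k_3 = -25/8ab - 5/4b^2 - 5/2b to the basis.

S(h_1,k_3): lcm = a^2b. S = 19/40ab^2 - 23/10ab - 5/4b^3 - 3/2b^2 - 5/2b.
  leading term ab^2: subtract (-19/125b)·k_3 from 19/40ab^2 - 23/10ab - 5/4b^3 - 3/2b^2 - 5/2b → -23/10ab - 36/25b^3 - 47/25b^2 - 5/2b
  leading term ab: subtract (92/125)·k_3 from -23/10ab - 36/25b^3 - 47/25b^2 - 5/2b → -36/25b^3 - 24/25b^2 - 33/50b
  leading term b^3: no divisor's leading term divides it; move -36/25b^3 to the remainder.
  leading term b^2: no divisor's leading term divides it; move -24/25b^2 to the remainder.
  leading term b: no divisor's leading term divides it; move -33/50b to the remainder.
  remainder -36/25b^3 - 24/25b^2 - 33/50b ≠ 0; add k_4 = -36/25b^3 - 24/25b^2 - 33/50b to the basis.

The other S-polynomials (S(h_2,k_3), S(h_1,k_4), S(h_2,k_4), S(k_3,k_4)) all reduce to 0 modulo the current basis, so we have a Gröbner basis.
Inter-reduce: drop elements whose leading term is divisible by another's, tail-reduce, and make monic.
Reduced Gröbner basis: {a^2 - 3/2a - 8/5b^2 - 11/5b - 5/2, ab + 2/5b^2 + 4/5b, b^3 + 2/3b^2 + 11/24b}.

Same reduced basis, so the two generating sets span the same ideal.

Yes, the ideals are equal.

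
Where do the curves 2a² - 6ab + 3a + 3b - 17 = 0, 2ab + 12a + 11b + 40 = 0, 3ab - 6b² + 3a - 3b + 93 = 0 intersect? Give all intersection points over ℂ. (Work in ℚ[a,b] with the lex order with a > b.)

{(1, -4)}

Compute a lex Gröbner basis by Buchberger's algorithm.
f_1 = 2a² - 6ab + 3a + 3b - 17, LT = a².
f_2 = 2ab + 12a + 11b + 40, LT = ab.
f_3 = 3ab + 3a - 6b² - 3b + 93, LT = ab.

S(f_1,f_2): lcm = a²b. S = -6a² - 3ab² - 4ab - 20a + 3/2b² - 17/2b.
  reduce S modulo (f_1, f_2, f_3):
  remainder 13a + 18b² + 165/2b + 29 ≠ 0; add h_4 = 13a + 18b² + 165/2b + 29 to the basis.

S(f_1,f_3): lcm = a²b. S = -a² - ab² + 5/2ab - 31a + 3/2b² - 17/2b.
  reduce S modulo (f_1, f_2, f_3, h_4):
  remainder 1216/13b² + 4932/13b + 272/13 ≠ 0; add h_5 = 1216/13b² + 4932/13b + 272/13 to the basis.

S(f_2,f_3): lcm = ab. S = 5a + 2b² + 13/2b - 11.
  reduce S modulo (f_1, f_2, f_3, h_4, h_5):
  remainder -100/19b - 400/19 ≠ 0; add h_6 = -100/19b - 400/19 to the basis.

The other S-polynomials (S(f_1,h_4), S(f_2,h_4), S(f_3,h_4), S(f_1,h_5), S(f_2,h_5), S(f_3,h_5), S(h_4,h_5), S(f_1,h_6), S(f_2,h_6), S(f_3,h_6), S(h_4,h_6), S(h_5,h_6)) all reduce to 0 modulo the current basis, so we have a Gröbner basis.
Inter-reduce: drop elements whose leading term is divisible by another's, tail-reduce, and make monic.
Reduced Gröbner basis: {a - 1, b + 4}.

From the last basis element, b + 4 = 0, so b takes values in {-4}. Each choice, substituted upward through the basis, yields the corresponding point(s) of the solution set.
  b = -4: the earlier basis element becomes a - 1 = 0, giving a = 1 — point (1, -4).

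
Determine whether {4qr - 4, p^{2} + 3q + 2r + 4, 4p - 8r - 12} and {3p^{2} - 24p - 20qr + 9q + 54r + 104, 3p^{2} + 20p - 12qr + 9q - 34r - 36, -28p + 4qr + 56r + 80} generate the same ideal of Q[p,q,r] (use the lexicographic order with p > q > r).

Two ideals are equal iff their reduced Gröbner bases coincide (the reduced basis is unique for a fixed ordering).
Buchberger on the first generating set:
f_1 = 4qr - 4, LT = qr.
f_2 = p^{2} + 3q + 2r + 4, LT = p^{2}.
f_3 = 4p - 8r - 12, LT = p.

S(f_2,f_3): lcm = p^{2}. S = 2pr + 3p + 3q + 2r + 4.
  reduce S modulo (f_1, f_2, f_3):
  remainder 3q + 4r^{2} + 14r + 13 ≠ 0; add g_4 = 3q + 4r^{2} + 14r + 13 to the basis.

S(f_1,g_4): lcm = qr. S = -\tfrac{4}{3}r^{3} - \tfrac{14}{3}r^{2} - \tfrac{13}{3}r - 1.
  reduce S modulo (f_1, f_2, f_3, g_4):
  remainder -\tfrac{4}{3}r^{3} - \tfrac{14}{3}r^{2} - \tfrac{13}{3}r - 1 ≠ 0; add g_5 = -\tfrac{4}{3}r^{3} - \tfrac{14}{3}r^{2} - \tfrac{13}{3}r - 1 to the basis.

The other S-polynomials (S(f_1,f_2), S(f_1,f_3), S(f_2,g_4), S(f_3,g_4), S(f_1,g_5), S(f_2,g_5), S(f_3,g_5), S(g_4,g_5)) all reduce to 0 modulo the current basis, so we have a Gröbner basis.
Inter-reduce: drop elements whose leading term is divisible by another's, tail-reduce, and make monic.
Reduced Gröbner basis: {p - 2r - 3, q + \tfrac{4}{3}r^{2} + \tfrac{14}{3}r + \tfrac{13}{3}, r^{3} + \tfrac{7}{2}r^{2} + \tfrac{13}{4}r + \tfrac{3}{4}}.

Buchberger on the second generating set:
h_1 = 3p^{2} - 24p - 20qr + 9q + 54r + 104, LT = p^{2}.
h_2 = 3p^{2} + 20p - 12qr + 9q - 34r - 36, LT = p^{2}.
h_3 = -28p + 4qr + 56r + 80, LT = p.

S(h_1,h_2): lcm = p^{2}. S = -\tfrac{44}{3}p - \tfrac{8}{3}qr + \tfrac{88}{3}r + \tfrac{140}{3}.
  reduce S modulo (h_1, h_2, h_3):
  remainder -\tfrac{100}{21}qr + \tfrac{100}{21} ≠ 0; add k_4 = -\tfrac{100}{21}qr + \tfrac{100}{21} to the basis.

S(h_1,h_3): lcm = p^{2}. S = \tfrac{1}{7}pqr + 2pr - \tfrac{36}{7}p - \tfrac{20}{3}qr + 3q + 18r + \tfrac{104}{3}.
  reduce S modulo (h_1, h_2, h_3, k_4):
  remainder 3q + 4r^{2} + 14r + 13 ≠ 0; add k_5 = 3q + 4r^{2} + 14r + 13 to the basis.

S(k_4,k_5): lcm = qr. S = -\tfrac{4}{3}r^{3} - \tfrac{14}{3}r^{2} - \tfrac{13}{3}r - 1.
  reduce S modulo (h_1, h_2, h_3, k_4, k_5):
  remainder -\tfrac{4}{3}r^{3} - \tfrac{14}{3}r^{2} - \tfrac{13}{3}r - 1 ≠ 0; add k_6 = -\tfrac{4}{3}r^{3} - \tfrac{14}{3}r^{2} - \tfrac{13}{3}r - 1 to the basis.

The other S-polynomials (S(h_2,h_3), S(h_1,k_4), S(h_2,k_4), S(h_3,k_4), S(h_1,k_5), S(h_2,k_5), S(h_3,k_5), S(h_1,k_6), S(h_2,k_6), S(h_3,k_6), S(k_4,k_6), S(k_5,k_6)) all reduce to 0 modulo the current basis, so we have a Gröbner basis.
Inter-reduce: drop elements whose leading term is divisible by another's, tail-reduce, and make monic.
Reduced Gröbner basis: {p - 2r - 3, q + \tfrac{4}{3}r^{2} + \tfrac{14}{3}r + \tfrac{13}{3}, r^{3} + \tfrac{7}{2}r^{2} + \tfrac{13}{4}r + \tfrac{3}{4}}.

These coincide, so the ideals are equal.

Yes, the ideals are equal.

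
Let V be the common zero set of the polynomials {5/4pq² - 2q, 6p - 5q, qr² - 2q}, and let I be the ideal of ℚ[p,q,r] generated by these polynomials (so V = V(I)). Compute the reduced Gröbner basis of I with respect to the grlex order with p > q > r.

G = {q³ - 48/25q, qr² - 2q, p - ⅚q}

f_1 = 5/4pq² - 2q, LT = pq².
f_2 = 6p - 5q, LT = p.
f_3 = qr² - 2q, LT = qr².

S(f_1,f_2): lcm = pq². S = ⅚q³ - 8/5q.
  reduce S modulo (f_1, f_2, f_3):
  remainder ⅚q³ - 8/5q ≠ 0; add g_4 = ⅚q³ - 8/5q to the basis.

The other S-polynomials (S(f_1,f_3), S(f_2,f_3), S(f_1,g_4), S(f_2,g_4), S(f_3,g_4)) all reduce to 0 modulo the current basis, so we have a Gröbner basis.
Inter-reduce: drop elements whose leading term is divisible by another's, tail-reduce, and make monic.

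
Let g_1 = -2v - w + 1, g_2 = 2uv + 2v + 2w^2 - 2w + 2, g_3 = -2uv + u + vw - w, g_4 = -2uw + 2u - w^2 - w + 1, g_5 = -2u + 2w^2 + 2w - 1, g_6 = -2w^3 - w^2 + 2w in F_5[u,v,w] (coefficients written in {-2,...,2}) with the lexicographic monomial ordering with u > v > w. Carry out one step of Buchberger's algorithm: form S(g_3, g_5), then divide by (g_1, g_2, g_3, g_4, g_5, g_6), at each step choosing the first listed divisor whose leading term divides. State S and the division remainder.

S(g_3, g_5) = 2u + vw^2 - 2vw + 2v - 2w; remainder on division = 0.

lcm(LM(g_3), LM(g_5)) = uv.
S = (lcm/LT(g_3))·g_3 − (lcm/LT(g_5))·g_5 = 2u + vw^2 - 2vw + 2v - 2w.
Reduce S modulo (g_1, g_2, g_3, g_4, g_5, g_6) in that order:
  leading term u: subtract (-1)·g_5 from 2u + vw^2 - 2vw + 2v - 2w → vw^2 - 2vw + 2v + 2w^2 - 1
  leading term vw^2: subtract (2w^2)·g_1 from vw^2 - 2vw + 2v + 2w^2 - 1 → -2vw + 2v + 2w^3 - 1
  leading term vw: subtract (w)·g_1 from -2vw + 2v + 2w^3 - 1 → 2v + 2w^3 + w^2 - w - 1
  leading term v: subtract (-1)·g_1 from 2v + 2w^3 + w^2 - w - 1 → 2w^3 + w^2 - 2w
  leading term w^3: subtract (-1)·g_6 from 2w^3 + w^2 - 2w → 0
The remainder is 0, so this S-polynomial contributes no new basis element.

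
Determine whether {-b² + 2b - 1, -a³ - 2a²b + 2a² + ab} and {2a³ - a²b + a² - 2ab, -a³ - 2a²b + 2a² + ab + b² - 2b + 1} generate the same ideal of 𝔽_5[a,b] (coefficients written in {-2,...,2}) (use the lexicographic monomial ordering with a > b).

Yes, the ideals are equal.

Since reduced Gröbner bases are canonical representatives of ideals under a given ordering, it suffices to compute and compare them.
Buchberger on the first generating set:
f_1 = -b² + 2b - 1, LT = b².
f_2 = -a³ - 2a²b + 2a² + ab, LT = a³.

The S-polynomials (S(f_1,f_2)) all reduce to 0 modulo the current basis, so we have a Gröbner basis.
Inter-reduce: drop elements whose leading term is divisible by another's, tail-reduce, and make monic.
Reduced Gröbner basis: {a³ + 2a²b - 2a² - ab, b² - 2b + 1}.

Buchberger on the second generating set:
h_1 = 2a³ - a²b + a² - 2ab, LT = a³.
h_2 = -a³ - 2a²b + 2a² + ab + b² - 2b + 1, LT = a³.

S(h_1,h_2): lcm = a³. S = b² - 2b + 1.
  leading term b²: no divisor's leading term divides it; move b² to the remainder.
  leading term b: no divisor's leading term divides it; move -2b to the remainder.
  leading term 1: no divisor's leading term divides it; move 1 to the remainder.
  remainder b² - 2b + 1 ≠ 0; add k_3 = b² - 2b + 1 to the basis.

The other S-polynomials (S(h_1,k_3), S(h_2,k_3)) all reduce to 0 modulo the current basis, so we have a Gröbner basis.
Inter-reduce: drop elements whose leading term is divisible by another's, tail-reduce, and make monic.
Reduced Gröbner basis: {a³ + 2a²b - 2a² - ab, b² - 2b + 1}.

Same reduced basis, so the two generating sets span the same ideal.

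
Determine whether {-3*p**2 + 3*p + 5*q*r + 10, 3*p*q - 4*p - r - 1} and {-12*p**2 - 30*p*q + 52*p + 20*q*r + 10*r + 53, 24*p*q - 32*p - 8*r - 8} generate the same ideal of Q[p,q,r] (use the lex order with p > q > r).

Since reduced Gröbner bases are canonical representatives of ideals under a given ordering, it suffices to compute and compare them.
Buchberger on the first generating set:
f_1 = -3*p**2 + 3*p + 5*q*r + 10, LT = p**2.
f_2 = 3*p*q - 4*p - r - 1, LT = p*q.

S(f_1,f_2): lcm = p**2*q. S = 4/3*p**2 - p*q + 1/3*p*r + 1/3*p - 5/3*q**2*r - 10/3*q.
  leading term p**2: subtract (-4/9)·f_1 from 4/3*p**2 - p*q + 1/3*p*r + 1/3*p - 5/3*q**2*r - 10/3*q → -p*q + 1/3*p*r + 5/3*p - 5/3*q**2*r + 20/9*q*r - 10/3*q + 40/9
  leading term p*q: subtract (-1/3)·f_2 from -p*q + 1/3*p*r + 5/3*p - 5/3*q**2*r + 20/9*q*r - 10/3*q + 40/9 → 1/3*p*r + 1/3*p - 5/3*q**2*r + 20/9*q*r - 10/3*q - 1/3*r + 37/9
  leading term p*r: no divisor's leading term divides it; move 1/3*p*r to the remainder.
  leading term p: no divisor's leading term divides it; move 1/3*p to the remainder.
  leading term q**2*r: no divisor's leading term divides it; move -5/3*q**2*r to the remainder.
  leading term q*r: no divisor's leading term divides it; move 20/9*q*r to the remainder.
  leading term q: no divisor's leading term divides it; move -10/3*q to the remainder.
  leading term r: no divisor's leading term divides it; move -1/3*r to the remainder.
  leading term 1: no divisor's leading term divides it; move 37/9 to the remainder.
  remainder 1/3*p*r + 1/3*p - 5/3*q**2*r + 20/9*q*r - 10/3*q - 1/3*r + 37/9 ≠ 0; add g_3 = 1/3*p*r + 1/3*p - 5/3*q**2*r + 20/9*q*r - 10/3*q - 1/3*r + 37/9 to the basis.

S(f_2,g_3): lcm = p*q*r. S = -p*q - 4/3*p*r + 5*q**3*r - 20/3*q**2*r + 10*q**2 + q*r - 37/3*q - 1/3*r**2 - 1/3*r.
  leading term p*q: subtract (-1/3)·f_2 from -p*q - 4/3*p*r + 5*q**3*r - 20/3*q**2*r + 10*q**2 + q*r - 37/3*q - 1/3*r**2 - 1/3*r → -4/3*p*r - 4/3*p + 5*q**3*r - 20/3*q**2*r + 10*q**2 + q*r - 37/3*q - 1/3*r**2 - 2/3*r - 1/3
  leading term p*r: subtract (-4)·g_3 from -4/3*p*r - 4/3*p + 5*q**3*r - 20/3*q**2*r + 10*q**2 + q*r - 37/3*q - 1/3*r**2 - 2/3*r - 1/3 → 5*q**3*r - 40/3*q**2*r + 10*q**2 + 89/9*q*r - 77/3*q - 1/3*r**2 - 2*r + 145/9
  leading term q**3*r: no divisor's leading term divides it; move 5*q**3*r to the remainder.
  leading term q**2*r: no divisor's leading term divides it; move -40/3*q**2*r to the remainder.
  leading term q**2: no divisor's leading term divides it; move 10*q**2 to the remainder.
  leading term q*r: no divisor's leading term divides it; move 89/9*q*r to the remainder.
  leading term q: no divisor's leading term divides it; move -77/3*q to the remainder.
  leading term r**2: no divisor's leading term divides it; move -1/3*r**2 to the remainder.
  leading term r: no divisor's leading term divides it; move -2*r to the remainder.
  leading term 1: no divisor's leading term divides it; move 145/9 to the remainder.
  remainder 5*q**3*r - 40/3*q**2*r + 10*q**2 + 89/9*q*r - 77/3*q - 1/3*r**2 - 2*r + 145/9 ≠ 0; add g_4 = 5*q**3*r - 40/3*q**2*r + 10*q**2 + 89/9*q*r - 77/3*q - 1/3*r**2 - 2*r + 145/9 to the basis.

The other S-polynomials (S(f_1,g_3), S(f_1,g_4), S(f_2,g_4), S(g_3,g_4)) all reduce to 0 modulo the current basis, so we have a Gröbner basis.
Inter-reduce: drop elements whose leading term is divisible by another's, tail-reduce, and make monic.
Reduced Gröbner basis: {p**2 - p - 5/3*q*r - 10/3, p*q - 4/3*p - 1/3*r - 1/3, p*r + p - 5*q**2*r + 20/3*q*r - 10*q - r + 37/3, q**3*r - 8/3*q**2*r + 2*q**2 + 89/45*q*r - 77/15*q - 1/15*r**2 - 2/5*r + 29/9}.

Buchberger on the second generating set:
h_1 = -12*p**2 - 30*p*q + 52*p + 20*q*r + 10*r + 53, LT = p**2.
h_2 = 24*p*q - 32*p - 8*r - 8, LT = p*q.

S(h_1,h_2): lcm = p**2*q. S = 4/3*p**2 + 5/2*p*q**2 - 13/3*p*q + 1/3*p*r + 1/3*p - 5/3*q**2*r - 5/6*q*r - 53/12*q.
  leading term p**2: subtract (-1/9)·h_1 from 4/3*p**2 + 5/2*p*q**2 - 13/3*p*q + 1/3*p*r + 1/3*p - 5/3*q**2*r - 5/6*q*r - 53/12*q → 5/2*p*q**2 - 23/3*p*q + 1/3*p*r + 55/9*p - 5/3*q**2*r + 25/18*q*r - 53/12*q + 10/9*r + 53/9
  leading term p*q**2: subtract (5/48*q)·h_2 from 5/2*p*q**2 - 23/3*p*q + 1/3*p*r + 55/9*p - 5/3*q**2*r + 25/18*q*r - 53/12*q + 10/9*r + 53/9 → -13/3*p*q + 1/3*p*r + 55/9*p - 5/3*q**2*r + 20/9*q*r - 43/12*q + 10/9*r + 53/9
  leading term p*q: subtract (-13/72)·h_2 from -13/3*p*q + 1/3*p*r + 55/9*p - 5/3*q**2*r + 20/9*q*r - 43/12*q + 10/9*r + 53/9 → 1/3*p*r + 1/3*p - 5/3*q**2*r + 20/9*q*r - 43/12*q - 1/3*r + 40/9
  leading term p*r: no divisor's leading term divides it; move 1/3*p*r to the remainder.
  leading term p: no divisor's leading term divides it; move 1/3*p to the remainder.
  leading term q**2*r: no divisor's leading term divides it; move -5/3*q**2*r to the remainder.
  leading term q*r: no divisor's leading term divides it; move 20/9*q*r to the remainder.
  leading term q: no divisor's leading term divides it; move -43/12*q to the remainder.
  leading term r: no divisor's leading term divides it; move -1/3*r to the remainder.
  leading term 1: no divisor's leading term divides it; move 40/9 to the remainder.
  remainder 1/3*p*r + 1/3*p - 5/3*q**2*r + 20/9*q*r - 43/12*q - 1/3*r + 40/9 ≠ 0; add k_3 = 1/3*p*r + 1/3*p - 5/3*q**2*r + 20/9*q*r - 43/12*q - 1/3*r + 40/9 to the basis.

S(h_2,k_3): lcm = p*q*r. S = -p*q - 4/3*p*r + 5*q**3*r - 20/3*q**2*r + 43/4*q**2 + q*r - 40/3*q - 1/3*r**2 - 1/3*r.
  leading term p*q: subtract (-1/24)·h_2 from -p*q - 4/3*p*r + 5*q**3*r - 20/3*q**2*r + 43/4*q**2 + q*r - 40/3*q - 1/3*r**2 - 1/3*r → -4/3*p*r - 4/3*p + 5*q**3*r - 20/3*q**2*r + 43/4*q**2 + q*r - 40/3*q - 1/3*r**2 - 2/3*r - 1/3
  leading term p*r: subtract (-4)·k_3 from -4/3*p*r - 4/3*p + 5*q**3*r - 20/3*q**2*r + 43/4*q**2 + q*r - 40/3*q - 1/3*r**2 - 2/3*r - 1/3 → 5*q**3*r - 40/3*q**2*r + 43/4*q**2 + 89/9*q*r - 83/3*q - 1/3*r**2 - 2*r + 157/9
  leading term q**3*r: no divisor's leading term divides it; move 5*q**3*r to the remainder.
  leading term q**2*r: no divisor's leading term divides it; move -40/3*q**2*r to the remainder.
  leading term q**2: no divisor's leading term divides it; move 43/4*q**2 to the remainder.
  leading term q*r: no divisor's leading term divides it; move 89/9*q*r to the remainder.
  leading term q: no divisor's leading term divides it; move -83/3*q to the remainder.
  leading term r**2: no divisor's leading term divides it; move -1/3*r**2 to the remainder.
  leading term r: no divisor's leading term divides it; move -2*r to the remainder.
  leading term 1: no divisor's leading term divides it; move 157/9 to the remainder.
  remainder 5*q**3*r - 40/3*q**2*r + 43/4*q**2 + 89/9*q*r - 83/3*q - 1/3*r**2 - 2*r + 157/9 ≠ 0; add k_4 = 5*q**3*r - 40/3*q**2*r + 43/4*q**2 + 89/9*q*r - 83/3*q - 1/3*r**2 - 2*r + 157/9 to the basis.

The other S-polynomials (S(h_1,k_3), S(h_1,k_4), S(h_2,k_4), S(k_3,k_4)) all reduce to 0 modulo the current basis, so we have a Gröbner basis.
Inter-reduce: drop elements whose leading term is divisible by another's, tail-reduce, and make monic.
Reduced Gröbner basis: {p**2 - p - 5/3*q*r - 43/12, p*q - 4/3*p - 1/3*r - 1/3, p*r + p - 5*q**2*r + 20/3*q*r - 43/4*q - r + 40/3, q**3*r - 8/3*q**2*r + 43/20*q**2 + 89/45*q*r - 83/15*q - 1/15*r**2 - 2/5*r + 157/45}.

The bases are distinct; the ideals are different.

No, the ideals differ.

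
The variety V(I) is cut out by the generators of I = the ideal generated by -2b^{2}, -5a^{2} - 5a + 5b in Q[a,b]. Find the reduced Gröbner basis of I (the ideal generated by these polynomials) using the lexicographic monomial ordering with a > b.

This is the nonlinear analogue of row-reducing a linear system.

f_1 = -2b^{2}, LT = b^{2}.
f_2 = -5a^{2} - 5a + 5b, LT = a^{2}.

The S-polynomials (S(f_1,f_2)) all reduce to 0 modulo the current basis, so we have a Gröbner basis.

G = {a^{2} + a - b, b^{2}}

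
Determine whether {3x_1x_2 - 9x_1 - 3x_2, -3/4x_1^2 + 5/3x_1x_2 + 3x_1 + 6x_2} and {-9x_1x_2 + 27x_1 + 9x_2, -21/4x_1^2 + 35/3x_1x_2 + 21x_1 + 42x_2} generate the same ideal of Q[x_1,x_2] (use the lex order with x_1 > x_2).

Yes, the ideals are equal.

For a fixed monomial order, each ideal has a unique reduced Gröbner basis; comparing bases decides equality.
Buchberger on the first generating set:
f_1 = 3x_1x_2 - 9x_1 - 3x_2, LT = x_1x_2.
f_2 = -3/4x_1^2 + 5/3x_1x_2 + 3x_1 + 6x_2, LT = x_1^2.

S(f_1,f_2): lcm = x_1^2x_2. S = -3x_1^2 + 20/9x_1x_2^2 + 3x_1x_2 + 8x_2^2.
  leading term x_1^2: subtract (4)·f_2 from -3x_1^2 + 20/9x_1x_2^2 + 3x_1x_2 + 8x_2^2 → 20/9x_1x_2^2 - 11/3x_1x_2 - 12x_1 + 8x_2^2 - 24x_2
  leading term x_1x_2^2: subtract (20/27x_2)·f_1 from 20/9x_1x_2^2 - 11/3x_1x_2 - 12x_1 + 8x_2^2 - 24x_2 → 3x_1x_2 - 12x_1 + 92/9x_2^2 - 24x_2
  leading term x_1x_2: subtract (1)·f_1 from 3x_1x_2 - 12x_1 + 92/9x_2^2 - 24x_2 → -3x_1 + 92/9x_2^2 - 21x_2
  leading term x_1: no divisor's leading term divides it; move -3x_1 to the remainder.
  leading term x_2^2: no divisor's leading term divides it; move 92/9x_2^2 to the remainder.
  leading term x_2: no divisor's leading term divides it; move -21x_2 to the remainder.
  remainder -3x_1 + 92/9x_2^2 - 21x_2 ≠ 0; add g_3 = -3x_1 + 92/9x_2^2 - 21x_2 to the basis.

S(f_1,g_3): lcm = x_1x_2. S = -3x_1 + 92/27x_2^3 - 7x_2^2 - x_2.
  leading term x_1: subtract (1)·g_3 from -3x_1 + 92/27x_2^3 - 7x_2^2 - x_2 → 92/27x_2^3 - 155/9x_2^2 + 20x_2
  leading term x_2^3: no divisor's leading term divides it; move 92/27x_2^3 to the remainder.
  leading term x_2^2: no divisor's leading term divides it; move -155/9x_2^2 to the remainder.
  leading term x_2: no divisor's leading term divides it; move 20x_2 to the remainder.
  remainder 92/27x_2^3 - 155/9x_2^2 + 20x_2 ≠ 0; add g_4 = 92/27x_2^3 - 155/9x_2^2 + 20x_2 to the basis.

S(f_2,g_3): lcm = x_1^2. S = 92/27x_1x_2^2 - 83/9x_1x_2 - 4x_1 - 8x_2.
  leading term x_1x_2^2: subtract (92/81x_2)·f_1 from 92/27x_1x_2^2 - 83/9x_1x_2 - 4x_1 - 8x_2 → x_1x_2 - 4x_1 + 92/27x_2^2 - 8x_2
  leading term x_1x_2: subtract (1/3)·f_1 from x_1x_2 - 4x_1 + 92/27x_2^2 - 8x_2 → -x_1 + 92/27x_2^2 - 7x_2
  leading term x_1: subtract (1/3)·g_3 from -x_1 + 92/27x_2^2 - 7x_2 → 0
  remainder 0.

S(f_1,g_4): lcm = x_1x_2^3. S = 189/92x_1x_2^2 - 135/23x_1x_2 - x_2^3.
  leading term x_1x_2^2: subtract (63/92x_2)·f_1 from 189/92x_1x_2^2 - 135/23x_1x_2 - x_2^3 → 27/92x_1x_2 - x_2^3 + 189/92x_2^2
  leading term x_1x_2: subtract (9/92)·f_1 from 27/92x_1x_2 - x_2^3 + 189/92x_2^2 → 81/92x_1 - x_2^3 + 189/92x_2^2 + 27/92x_2
  leading term x_1: subtract (-27/92)·g_3 from 81/92x_1 - x_2^3 + 189/92x_2^2 + 27/92x_2 → -x_2^3 + 465/92x_2^2 - 135/23x_2
  leading term x_2^3: subtract (-27/92)·g_4 from -x_2^3 + 465/92x_2^2 - 135/23x_2 → 0
  remainder 0.

S(f_2,g_4): leading monomials are coprime, so the S-polynomial reduces to 0 (Buchberger's first criterion).
S(g_3,g_4): leading monomials are coprime, so the S-polynomial reduces to 0 (Buchberger's first criterion).
Every S-polynomial of the final basis reduces to 0, so we have a Gröbner basis.
Inter-reduce: drop elements whose leading term is divisible by another's, tail-reduce, and make monic.
Reduced Gröbner basis: {x_1 - 92/27x_2^2 + 7x_2, x_2^3 - 465/92x_2^2 + 135/23x_2}.

Buchberger on the second generating set:
h_1 = -9x_1x_2 + 27x_1 + 9x_2, LT = x_1x_2.
h_2 = -21/4x_1^2 + 35/3x_1x_2 + 21x_1 + 42x_2, LT = x_1^2.

S(h_1,h_2): lcm = x_1^2x_2. S = -3x_1^2 + 20/9x_1x_2^2 + 3x_1x_2 + 8x_2^2.
  leading term x_1^2: subtract (4/7)·h_2 from -3x_1^2 + 20/9x_1x_2^2 + 3x_1x_2 + 8x_2^2 → 20/9x_1x_2^2 - 11/3x_1x_2 - 12x_1 + 8x_2^2 - 24x_2
  leading term x_1x_2^2: subtract (-20/81x_2)·h_1 from 20/9x_1x_2^2 - 11/3x_1x_2 - 12x_1 + 8x_2^2 - 24x_2 → 3x_1x_2 - 12x_1 + 92/9x_2^2 - 24x_2
  leading term x_1x_2: subtract (-1/3)·h_1 from 3x_1x_2 - 12x_1 + 92/9x_2^2 - 24x_2 → -3x_1 + 92/9x_2^2 - 21x_2
  leading term x_1: no divisor's leading term divides it; move -3x_1 to the remainder.
  leading term x_2^2: no divisor's leading term divides it; move 92/9x_2^2 to the remainder.
  leading term x_2: no divisor's leading term divides it; move -21x_2 to the remainder.
  remainder -3x_1 + 92/9x_2^2 - 21x_2 ≠ 0; add k_3 = -3x_1 + 92/9x_2^2 - 21x_2 to the basis.

S(h_1,k_3): lcm = x_1x_2. S = -3x_1 + 92/27x_2^3 - 7x_2^2 - x_2.
  leading term x_1: subtract (1)·k_3 from -3x_1 + 92/27x_2^3 - 7x_2^2 - x_2 → 92/27x_2^3 - 155/9x_2^2 + 20x_2
  leading term x_2^3: no divisor's leading term divides it; move 92/27x_2^3 to the remainder.
  leading term x_2^2: no divisor's leading term divides it; move -155/9x_2^2 to the remainder.
  leading term x_2: no divisor's leading term divides it; move 20x_2 to the remainder.
  remainder 92/27x_2^3 - 155/9x_2^2 + 20x_2 ≠ 0; add k_4 = 92/27x_2^3 - 155/9x_2^2 + 20x_2 to the basis.

S(h_2,k_3): lcm = x_1^2. S = 92/27x_1x_2^2 - 83/9x_1x_2 - 4x_1 - 8x_2.
  leading term x_1x_2^2: subtract (-92/243x_2)·h_1 from 92/27x_1x_2^2 - 83/9x_1x_2 - 4x_1 - 8x_2 → x_1x_2 - 4x_1 + 92/27x_2^2 - 8x_2
  leading term x_1x_2: subtract (-1/9)·h_1 from x_1x_2 - 4x_1 + 92/27x_2^2 - 8x_2 → -x_1 + 92/27x_2^2 - 7x_2
  leading term x_1: subtract (1/3)·k_3 from -x_1 + 92/27x_2^2 - 7x_2 → 0
  remainder 0.

S(h_1,k_4): lcm = x_1x_2^3. S = 189/92x_1x_2^2 - 135/23x_1x_2 - x_2^3.
  leading term x_1x_2^2: subtract (-21/92x_2)·h_1 from 189/92x_1x_2^2 - 135/23x_1x_2 - x_2^3 → 27/92x_1x_2 - x_2^3 + 189/92x_2^2
  leading term x_1x_2: subtract (-3/92)·h_1 from 27/92x_1x_2 - x_2^3 + 189/92x_2^2 → 81/92x_1 - x_2^3 + 189/92x_2^2 + 27/92x_2
  leading term x_1: subtract (-27/92)·k_3 from 81/92x_1 - x_2^3 + 189/92x_2^2 + 27/92x_2 → -x_2^3 + 465/92x_2^2 - 135/23x_2
  leading term x_2^3: subtract (-27/92)·k_4 from -x_2^3 + 465/92x_2^2 - 135/23x_2 → 0
  remainder 0.

S(h_2,k_4): leading monomials are coprime, so the S-polynomial reduces to 0 (Buchberger's first criterion).
S(k_3,k_4): leading monomials are coprime, so the S-polynomial reduces to 0 (Buchberger's first criterion).
Every S-polynomial of the final basis reduces to 0, so we have a Gröbner basis.
Inter-reduce: drop elements whose leading term is divisible by another's, tail-reduce, and make monic.
Reduced Gröbner basis: {x_1 - 92/27x_2^2 + 7x_2, x_2^3 - 465/92x_2^2 + 135/23x_2}.

The two bases agree; hence the ideals are identical.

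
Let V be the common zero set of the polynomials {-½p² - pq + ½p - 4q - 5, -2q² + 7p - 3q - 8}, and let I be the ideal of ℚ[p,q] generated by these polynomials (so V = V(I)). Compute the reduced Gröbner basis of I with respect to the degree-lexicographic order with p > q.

G = {p² + 2pq - p + 8q + 10, q² - 7/2p + 3/2q + 4}

f_1 = -½p² - pq + ½p - 4q - 5, LT = p².
f_2 = -2q² + 7p - 3q - 8, LT = q².

The S-polynomials (S(f_1,f_2)) all reduce to 0 modulo the current basis, so we have a Gröbner basis.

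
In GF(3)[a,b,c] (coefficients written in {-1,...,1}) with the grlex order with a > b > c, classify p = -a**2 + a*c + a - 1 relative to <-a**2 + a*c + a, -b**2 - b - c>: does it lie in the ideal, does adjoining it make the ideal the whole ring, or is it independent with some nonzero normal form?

First compute the reduced Gröbner basis of I by Buchberger's algorithm.
f_1 = -a**2 + a*c + a, LT = a**2.
f_2 = -b**2 - b - c, LT = b**2.

The S-polynomials (S(f_1,f_2)) all reduce to 0 modulo the current basis, so we have a Gröbner basis.
Inter-reduce: drop elements whose leading term is divisible by another's, tail-reduce, and make monic.
Reduced Gröbner basis: {a**2 - a*c - a, b**2 + b + c}.
Label its elements g_1 = a**2 - a*c - a, g_2 = b**2 + b + c.

Reduce p = -a**2 + a*c + a - 1 modulo G:
  leading term a**2: subtract (-1)·g_1 from -a**2 + a*c + a - 1 → -1
  leading term 1: no divisor's leading term divides it; move -1 to the remainder.
  normal form = -1.
The normal form is nonzero, so p ∉ I. Since p minus its normal form lies in I, I + (p) = I + (r) where r = -1; decide whether this ideal is the whole ring.
Here r = -1 is a nonzero constant, hence a unit: 1 ∈ I + (p), the Gröbner basis of I + (p) is {1}, and the enlarged system has no common solution — adjoining p is inconsistent.

The remainder on division by a Gröbner basis is unique — it is the normal form.

Adjoining -a**2 + a*c + a - 1 makes the ideal the whole ring: the system is inconsistent.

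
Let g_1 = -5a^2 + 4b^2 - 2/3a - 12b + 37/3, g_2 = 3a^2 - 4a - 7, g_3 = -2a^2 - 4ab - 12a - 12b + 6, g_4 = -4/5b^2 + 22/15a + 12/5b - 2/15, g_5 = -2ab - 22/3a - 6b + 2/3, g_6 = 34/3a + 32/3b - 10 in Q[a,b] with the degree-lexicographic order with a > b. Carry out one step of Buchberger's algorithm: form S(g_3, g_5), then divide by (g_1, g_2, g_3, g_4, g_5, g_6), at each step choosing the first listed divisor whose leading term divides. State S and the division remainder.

S(g_3, g_5) = 2ab^2 - 11/3a^2 + 3ab + 6b^2 + 1/3a - 3b; remainder on division = 148/17b - 296/17.

lcm(LM(g_3), LM(g_5)) = a^2b.
S = (lcm/LT(g_3))·g_3 − (lcm/LT(g_5))·g_5 = 2ab^2 - 11/3a^2 + 3ab + 6b^2 + 1/3a - 3b.
Reduce S modulo (g_1, g_2, g_3, g_4, g_5, g_6) in that order:
  leading term ab^2: subtract (-5/2a)·g_4 from 2ab^2 - 11/3a^2 + 3ab + 6b^2 + 1/3a - 3b → 9ab + 6b^2 - 3b
  leading term ab: subtract (-9/2)·g_5 from 9ab + 6b^2 - 3b → 6b^2 - 33a - 30b + 3
  leading term b^2: subtract (-15/2)·g_4 from 6b^2 - 33a - 30b + 3 → -22a - 12b + 2
  leading term a: subtract (-33/17)·g_6 from -22a - 12b + 2 → 148/17b - 296/17
  leading term b: no divisor's leading term divides it; move 148/17b to the remainder.
  leading term 1: no divisor's leading term divides it; move -296/17 to the remainder.
The remainder 148/17b - 296/17 is nonzero, so it would be added as the next basis element.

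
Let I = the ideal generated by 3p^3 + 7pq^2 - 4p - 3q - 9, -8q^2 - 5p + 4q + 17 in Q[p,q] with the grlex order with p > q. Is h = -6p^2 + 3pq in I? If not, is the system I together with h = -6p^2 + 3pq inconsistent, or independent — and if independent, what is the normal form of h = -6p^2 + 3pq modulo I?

Adjoining -6p^2 + 3pq makes the ideal the whole ring: the system is inconsistent.

First compute the reduced Gröbner basis of I by Buchberger's algorithm.
f_1 = 3p^3 + 7pq^2 - 4p - 3q - 9, LT = p^3.
f_2 = -8q^2 - 5p + 4q + 17, LT = q^2.

The S-polynomials (S(f_1,f_2)) all reduce to 0 modulo the current basis, so we have a Gröbner basis.
Inter-reduce: drop elements whose leading term is divisible by another's, tail-reduce, and make monic.
Reduced Gröbner basis: {p^3 - 35/24p^2 + 7/6pq + 29/8p - q - 3, q^2 + 5/8p - 1/2q - 17/8}.
Label its elements g_1 = p^3 - 35/24p^2 + 7/6pq + 29/8p - q - 3, g_2 = q^2 + 5/8p - 1/2q - 17/8.

Reduce h = -6p^2 + 3pq modulo G:
  leading term p^2: no divisor's leading term divides it; move -6p^2 to the remainder.
  leading term pq: no divisor's leading term divides it; move 3pq to the remainder.
  normal form = -6p^2 + 3pq.
The normal form is nonzero, so h ∉ I. Since h minus its normal form lies in I, I + (h) = I + (r) where r = -6p^2 + 3pq; decide whether this ideal is the whole ring.
Run Buchberger on G together with r (pairs among the g_i already reduce to 0 since G is a Gröbner basis):
g_1 = p^3 - 35/24p^2 + 7/6pq + 29/8p - q - 3, LT = p^3.
g_2 = q^2 + 5/8p - 1/2q - 17/8, LT = q^2.
r = -6p^2 + 3pq, LT = p^2.

S(g_1,r): lcm = p^3. S = 1/2p^2q - 35/24p^2 + 7/6pq + 29/8p - q - 3.
  reduce S modulo (g_1, g_2, r):
  remainder 31/64pq + 133/32p - q - 3 ≠ 0; add m_4 = 31/64pq + 133/32p - q - 3 to the basis.

S(g_1,m_4): lcm = p^3q. S = -266/31p^3 + 451/744p^2q + 7/6pq^2 + 192/31p^2 + 29/8pq - q^2 - 3q.
  reduce S modulo (g_1, g_2, r, m_4):
  remainder -441297/7688p + 38885/3844q + 297697/7688 ≠ 0; add m_5 = -441297/7688p + 38885/3844q + 297697/7688 to the basis.

S(g_2,m_4): lcm = pq^2. S = 5/8p^2 - 563/62pq + 64/31q^2 - 17/8p + 192/31q.
  reduce S modulo (g_1, g_2, r, m_4, m_5):
  remainder 24362876/13680207q - 20092024/13680207 ≠ 0; add m_6 = 24362876/13680207q - 20092024/13680207 to the basis.

S(r,m_4): lcm = p^2q. S = -1/2pq^2 - 266/31p^2 + 64/31pq + 192/31p.
  reduce S modulo (g_1, g_2, r, m_4, m_5, m_6):
  remainder 417445376/188812289 ≠ 0; add m_7 = 417445376/188812289 to the basis.

The other S-polynomials (S(g_1,g_2), S(g_2,r), S(g_1,m_5), S(g_2,m_5), S(r,m_5), S(m_4,m_5), S(g_1,m_6), S(g_2,m_6), S(r,m_6), S(m_4,m_6), S(m_5,m_6), S(g_1,m_7), S(g_2,m_7), S(r,m_7), S(m_4,m_7), S(m_5,m_7), S(m_6,m_7)) all reduce to 0 modulo the current basis, so we have a Gröbner basis.
Inter-reduce: drop elements whose leading term is divisible by another's, tail-reduce, and make monic.
Reduced Gröbner basis: {1}.
The reduced Gröbner basis of I + (h) is {1}: the ideal is the whole ring, so the enlarged system has no common solution — adjoining h is inconsistent.

Ideal membership is decidable via reduction modulo a Gröbner basis.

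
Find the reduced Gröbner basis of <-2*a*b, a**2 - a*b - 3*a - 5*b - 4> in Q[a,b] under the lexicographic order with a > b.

f_1 = -2*a*b, LT = a*b.
f_2 = a**2 - a*b - 3*a - 5*b - 4, LT = a**2.

S(f_1,f_2): lcm = a**2*b. S = a*b**2 + 3*a*b + 5*b**2 + 4*b.
  leading term a*b**2: subtract (-1/2*b)·f_1 from a*b**2 + 3*a*b + 5*b**2 + 4*b → 3*a*b + 5*b**2 + 4*b
  leading term a*b: subtract (-3/2)·f_1 from 3*a*b + 5*b**2 + 4*b → 5*b**2 + 4*b
  leading term b**2: no divisor's leading term divides it; move 5*b**2 to the remainder.
  leading term b: no divisor's leading term divides it; move 4*b to the remainder.
  remainder 5*b**2 + 4*b ≠ 0; add g_3 = 5*b**2 + 4*b to the basis.

The other S-polynomials (S(f_1,g_3), S(f_2,g_3)) all reduce to 0 modulo the current basis, so we have a Gröbner basis.

G = {a**2 - 3*a - 5*b - 4, a*b, b**2 + 4/5*b}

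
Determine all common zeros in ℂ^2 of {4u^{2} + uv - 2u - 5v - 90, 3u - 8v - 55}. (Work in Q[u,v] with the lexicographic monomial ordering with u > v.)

Compute a lex Gröbner basis by Buchberger's algorithm.
f_1 = 4u^{2} + uv - 2u - 5v - 90, LT = u^{2}.
f_2 = 3u - 8v - 55, LT = u.

S(f_1,f_2): lcm = u^{2}. S = \tfrac{35}{12}uv + \tfrac{107}{6}u - \tfrac{5}{4}v - \tfrac{45}{2}.
  leading term uv: subtract (\tfrac{35}{36}v)·f_2 from \tfrac{35}{12}uv + \tfrac{107}{6}u - \tfrac{5}{4}v - \tfrac{45}{2} → \tfrac{107}{6}u + \tfrac{70}{9}v^{2} + \tfrac{470}{9}v - \tfrac{45}{2}
  leading term u: subtract (\tfrac{107}{18})·f_2 from \tfrac{107}{6}u + \tfrac{70}{9}v^{2} + \tfrac{470}{9}v - \tfrac{45}{2} → \tfrac{70}{9}v^{2} + \tfrac{898}{9}v + \tfrac{2740}{9}
  leading term v^{2}: no divisor's leading term divides it; move \tfrac{70}{9}v^{2} to the remainder.
  leading term v: no divisor's leading term divides it; move \tfrac{898}{9}v to the remainder.
  leading term 1: no divisor's leading term divides it; move \tfrac{2740}{9} to the remainder.
  remainder \tfrac{70}{9}v^{2} + \tfrac{898}{9}v + \tfrac{2740}{9} ≠ 0; add h_3 = \tfrac{70}{9}v^{2} + \tfrac{898}{9}v + \tfrac{2740}{9} to the basis.

The other S-polynomials (S(f_1,h_3), S(f_2,h_3)) all reduce to 0 modulo the current basis, so we have a Gröbner basis.
Inter-reduce: drop elements whose leading term is divisible by another's, tail-reduce, and make monic.
Reduced Gröbner basis: {u - \tfrac{8}{3}v - \tfrac{55}{3}, v^{2} + \tfrac{449}{35}v + \tfrac{274}{7}}.

A lex Gröbner basis eliminates variables successively. Here v^{2} + \tfrac{449}{35}v + \tfrac{274}{7} depends only on v, with roots {-274/35, -5}; lifting each root through the earlier basis elements recovers the full solutions.
  v = -274/35: the earlier basis element becomes u + \tfrac{89}{35} = 0, giving u = -89/35 — point (-89/35, -274/35).
  v = -5: the earlier basis element becomes u - 5 = 0, giving u = 5 — point (5, -5).
Check: every point annihilates each of the original generators.
This is the nonlinear analogue of row-reducing a linear system.

{(-89/35, -274/35), (5, -5)}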